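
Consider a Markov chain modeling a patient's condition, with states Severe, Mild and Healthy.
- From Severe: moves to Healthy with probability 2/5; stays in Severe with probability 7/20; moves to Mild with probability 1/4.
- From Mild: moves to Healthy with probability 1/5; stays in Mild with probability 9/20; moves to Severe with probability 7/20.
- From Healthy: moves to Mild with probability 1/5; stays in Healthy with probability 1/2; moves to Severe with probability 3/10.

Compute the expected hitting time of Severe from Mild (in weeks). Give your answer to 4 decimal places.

Let t(s) be the expected number of weeks to first reach Severe from state s, with t(Severe) = 0. Conditioning on the first week:
t(Mild) = 1 + 0.45·t(Mild) + 0.2·t(Healthy)
t(Healthy) = 1 + 0.2·t(Mild) + 0.5·t(Healthy)
Solving: t(Mild) = 2.9787, t(Healthy) = 3.1915.
Expected weeks from Mild to Severe: 2.9787.

2.9787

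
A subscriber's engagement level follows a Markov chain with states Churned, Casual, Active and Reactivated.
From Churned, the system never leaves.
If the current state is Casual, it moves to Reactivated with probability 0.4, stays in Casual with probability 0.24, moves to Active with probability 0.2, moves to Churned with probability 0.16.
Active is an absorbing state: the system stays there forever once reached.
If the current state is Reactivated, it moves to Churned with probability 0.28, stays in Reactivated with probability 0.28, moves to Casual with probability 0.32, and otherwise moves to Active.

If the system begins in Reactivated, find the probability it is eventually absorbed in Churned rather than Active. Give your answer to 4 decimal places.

0.6298

Let h(s) be the probability of absorption at Churned starting from transient state s. Then h(Churned) = 1 and h(Active) = 0. By first-step analysis:
h(Casual) = 0.16·1 + 0.24·h(Casual) + 0.2·0 + 0.4·h(Reactivated)
h(Reactivated) = 0.28·1 + 0.32·h(Casual) + 0.12·0 + 0.28·h(Reactivated)
Solving: h(Casual) = 0.5420, h(Reactivated) = 0.6298.
Starting from Reactivated, the probability is 0.6298.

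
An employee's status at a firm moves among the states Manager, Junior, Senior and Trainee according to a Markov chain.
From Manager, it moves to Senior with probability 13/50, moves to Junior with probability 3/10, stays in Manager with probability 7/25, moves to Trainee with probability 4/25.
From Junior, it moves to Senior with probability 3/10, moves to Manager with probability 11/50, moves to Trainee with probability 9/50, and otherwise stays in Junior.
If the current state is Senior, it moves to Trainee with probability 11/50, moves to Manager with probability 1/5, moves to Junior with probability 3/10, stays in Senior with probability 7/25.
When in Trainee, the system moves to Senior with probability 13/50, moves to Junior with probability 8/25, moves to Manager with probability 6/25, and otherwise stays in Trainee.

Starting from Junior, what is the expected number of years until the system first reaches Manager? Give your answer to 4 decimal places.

4.5851

Let t(s) be the expected number of years to first reach Manager from state s, with t(Manager) = 0. Conditioning on the first year:
t(Junior) = 1 + 0.3·t(Junior) + 0.3·t(Senior) + 0.18·t(Trainee)
t(Senior) = 1 + 0.3·t(Junior) + 0.28·t(Senior) + 0.22·t(Trainee)
t(Trainee) = 1 + 0.32·t(Junior) + 0.26·t(Senior) + 0.18·t(Trainee)
Solving: t(Junior) = 4.5851, t(Senior) = 4.6713, t(Trainee) = 4.4900.
Expected years from Junior to Manager: 4.5851.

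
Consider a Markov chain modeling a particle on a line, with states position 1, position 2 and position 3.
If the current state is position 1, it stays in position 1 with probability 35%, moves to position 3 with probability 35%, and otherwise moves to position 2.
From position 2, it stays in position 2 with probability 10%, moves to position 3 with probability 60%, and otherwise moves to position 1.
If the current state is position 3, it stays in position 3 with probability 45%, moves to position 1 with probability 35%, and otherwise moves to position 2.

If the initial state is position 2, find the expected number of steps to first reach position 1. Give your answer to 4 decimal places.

3.0667

Let t(s) be the expected number of steps to first reach position 1 from state s, with t(position 1) = 0. Conditioning on the first step:
t(position 2) = 1 + 0.1·t(position 2) + 0.6·t(position 3)
t(position 3) = 1 + 0.2·t(position 2) + 0.45·t(position 3)
Solving: t(position 2) = 3.0667, t(position 3) = 2.9333.
Expected steps from position 2 to position 1: 3.0667.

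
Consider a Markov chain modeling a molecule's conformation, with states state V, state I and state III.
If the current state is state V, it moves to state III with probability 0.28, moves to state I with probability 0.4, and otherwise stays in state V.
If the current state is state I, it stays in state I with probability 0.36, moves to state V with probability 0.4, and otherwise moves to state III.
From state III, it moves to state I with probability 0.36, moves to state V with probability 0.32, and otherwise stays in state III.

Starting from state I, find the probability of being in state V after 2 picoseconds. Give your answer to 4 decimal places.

0.3488

Sum over the intermediate state after 1 picosecond:
P = P(state I→state V)·P(state V→state V) + P(state I→state I)·P(state I→state V) + P(state I→state III)·P(state III→state V)
  = 0.4×0.32 + 0.36×0.4 + 0.24×0.32
  = 0.1280 + 0.1440 + 0.0768 = 0.3488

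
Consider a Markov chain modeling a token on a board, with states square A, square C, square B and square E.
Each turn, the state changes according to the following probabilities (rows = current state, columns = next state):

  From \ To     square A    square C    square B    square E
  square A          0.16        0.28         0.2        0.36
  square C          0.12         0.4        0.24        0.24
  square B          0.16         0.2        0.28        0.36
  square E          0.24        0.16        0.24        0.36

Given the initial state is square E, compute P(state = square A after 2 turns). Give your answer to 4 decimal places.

Propagate the distribution vector 2 turns from square E.
After 0 turns: (0.0000, 0.0000, 0.0000, 1.0000)
After 1 turn: (0.2400, 0.1600, 0.2400, 0.3600)
After 2 turns: (0.1824, 0.2368, 0.2400, 0.3408)
P(in square A after 2 turns) = 0.1824

0.1824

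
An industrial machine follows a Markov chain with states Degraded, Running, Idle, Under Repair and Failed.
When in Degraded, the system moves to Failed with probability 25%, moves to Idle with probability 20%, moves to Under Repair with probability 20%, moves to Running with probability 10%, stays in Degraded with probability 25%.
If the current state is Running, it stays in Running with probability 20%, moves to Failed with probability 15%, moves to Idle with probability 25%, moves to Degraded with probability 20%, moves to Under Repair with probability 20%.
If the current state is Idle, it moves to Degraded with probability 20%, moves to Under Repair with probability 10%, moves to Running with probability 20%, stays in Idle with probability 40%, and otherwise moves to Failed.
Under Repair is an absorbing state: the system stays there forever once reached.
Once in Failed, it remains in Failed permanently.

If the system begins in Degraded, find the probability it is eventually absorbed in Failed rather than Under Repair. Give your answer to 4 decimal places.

0.5311

Let h(s) be the probability of absorption at Failed starting from transient state s. Then h(Failed) = 1 and h(Under Repair) = 0. By first-step analysis:
h(Degraded) = 0.25·h(Degraded) + 0.1·h(Running) + 0.2·h(Idle) + 0.2·0 + 0.25·1
h(Running) = 0.2·h(Degraded) + 0.2·h(Running) + 0.25·h(Idle) + 0.2·0 + 0.15·1
h(Idle) = 0.2·h(Degraded) + 0.2·h(Running) + 0.4·h(Idle) + 0.1·0 + 0.1·1
Solving: h(Degraded) = 0.5311, h(Running) = 0.4774, h(Idle) = 0.5028.
Starting from Degraded, the probability is 0.5311.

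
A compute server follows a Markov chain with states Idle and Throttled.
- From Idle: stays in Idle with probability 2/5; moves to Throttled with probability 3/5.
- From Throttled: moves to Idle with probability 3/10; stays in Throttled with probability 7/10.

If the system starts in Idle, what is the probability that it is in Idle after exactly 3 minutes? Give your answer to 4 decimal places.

0.3340

Propagate the distribution vector 3 minutes from Idle.
After 0 minutes: (1.0000, 0.0000)
After 1 minute: (0.4000, 0.6000)
After 2 minutes: (0.3400, 0.6600)
After 3 minutes: (0.3340, 0.6660)
P(in Idle after 3 minutes) = 0.3340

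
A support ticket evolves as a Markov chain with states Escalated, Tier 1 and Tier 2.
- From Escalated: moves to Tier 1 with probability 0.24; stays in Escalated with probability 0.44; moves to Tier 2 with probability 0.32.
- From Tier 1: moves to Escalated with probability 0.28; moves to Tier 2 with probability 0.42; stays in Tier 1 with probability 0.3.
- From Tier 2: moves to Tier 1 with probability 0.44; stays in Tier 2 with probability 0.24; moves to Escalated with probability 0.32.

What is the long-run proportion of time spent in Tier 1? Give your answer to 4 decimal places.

0.3248

Let the stationary distribution be π with π = πP and π_1 + π_2 + π_3 = 1.
π_1 = 0.44·π_1 + 0.28·π_2 + 0.32·π_3
π_2 = 0.24·π_1 + 0.3·π_2 + 0.44·π_3
Solving with the normalization constraint gives π = (0.3489, 0.3248, 0.3264).
So the stationary probability of Tier 1 is 0.3248.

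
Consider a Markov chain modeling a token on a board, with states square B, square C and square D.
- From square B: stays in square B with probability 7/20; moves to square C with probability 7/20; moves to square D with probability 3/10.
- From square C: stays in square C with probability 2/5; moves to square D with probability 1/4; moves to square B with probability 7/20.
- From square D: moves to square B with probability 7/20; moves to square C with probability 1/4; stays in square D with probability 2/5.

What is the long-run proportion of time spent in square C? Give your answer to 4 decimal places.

0.3353

Let the stationary distribution be π with π = πP and π_1 + π_2 + π_3 = 1.
π_1 = 0.35·π_1 + 0.35·π_2 + 0.35·π_3
π_2 = 0.35·π_1 + 0.4·π_2 + 0.25·π_3
Solving with the normalization constraint gives π = (0.3500, 0.3353, 0.3147).
So the stationary probability of square C is 0.3353.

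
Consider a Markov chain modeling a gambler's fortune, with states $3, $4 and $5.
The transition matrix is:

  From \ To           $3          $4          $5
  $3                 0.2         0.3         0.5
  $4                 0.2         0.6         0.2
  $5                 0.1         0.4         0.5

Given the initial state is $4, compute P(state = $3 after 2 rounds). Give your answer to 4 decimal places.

Sum over the intermediate state after 1 round:
P = P($4→$3)·P($3→$3) + P($4→$4)·P($4→$3) + P($4→$5)·P($5→$3)
  = 0.2×0.2 + 0.6×0.2 + 0.2×0.1
  = 0.0400 + 0.1200 + 0.0200 = 0.1800

0.1800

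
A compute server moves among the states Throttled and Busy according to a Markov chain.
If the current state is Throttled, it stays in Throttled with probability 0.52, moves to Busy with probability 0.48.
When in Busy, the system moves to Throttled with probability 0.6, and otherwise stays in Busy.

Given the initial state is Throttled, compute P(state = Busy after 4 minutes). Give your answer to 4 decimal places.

Propagate the distribution vector 4 minutes from Throttled.
After 0 minutes: (1.0000, 0.0000)
After 1 minute: (0.5200, 0.4800)
After 2 minutes: (0.5584, 0.4416)
After 3 minutes: (0.5553, 0.4447)
After 4 minutes: (0.5556, 0.4444)
P(in Busy after 4 minutes) = 0.4444

0.4444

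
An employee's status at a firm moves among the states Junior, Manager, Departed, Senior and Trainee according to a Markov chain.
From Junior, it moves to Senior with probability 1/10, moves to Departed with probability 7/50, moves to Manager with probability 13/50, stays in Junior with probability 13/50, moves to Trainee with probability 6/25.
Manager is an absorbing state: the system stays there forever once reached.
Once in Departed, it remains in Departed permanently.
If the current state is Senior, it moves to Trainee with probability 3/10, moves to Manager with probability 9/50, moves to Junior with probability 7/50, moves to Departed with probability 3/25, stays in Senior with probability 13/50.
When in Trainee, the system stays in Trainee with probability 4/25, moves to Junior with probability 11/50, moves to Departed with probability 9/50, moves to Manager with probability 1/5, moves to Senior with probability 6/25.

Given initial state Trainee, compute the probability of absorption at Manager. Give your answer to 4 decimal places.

Let h(s) be the probability of absorption at Manager starting from transient state s. Then h(Manager) = 1 and h(Departed) = 0. By first-step analysis:
h(Junior) = 0.26·h(Junior) + 0.26·1 + 0.14·0 + 0.1·h(Senior) + 0.24·h(Trainee)
h(Senior) = 0.14·h(Junior) + 0.18·1 + 0.12·0 + 0.26·h(Senior) + 0.3·h(Trainee)
h(Trainee) = 0.22·h(Junior) + 0.2·1 + 0.18·0 + 0.24·h(Senior) + 0.16·h(Trainee)
Solving: h(Junior) = 0.6152, h(Senior) = 0.5898, h(Trainee) = 0.5677.
Starting from Trainee, the probability is 0.5677.

0.5677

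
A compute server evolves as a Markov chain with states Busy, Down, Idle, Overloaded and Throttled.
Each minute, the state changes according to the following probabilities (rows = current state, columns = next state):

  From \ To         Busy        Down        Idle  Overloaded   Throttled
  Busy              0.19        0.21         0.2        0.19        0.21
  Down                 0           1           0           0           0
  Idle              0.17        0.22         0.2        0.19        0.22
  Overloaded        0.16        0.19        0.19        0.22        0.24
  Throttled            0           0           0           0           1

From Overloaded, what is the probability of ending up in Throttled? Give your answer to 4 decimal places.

0.5372

Let h(s) be the probability of absorption at Throttled starting from transient state s. Then h(Throttled) = 1 and h(Down) = 0. By first-step analysis:
h(Busy) = 0.19·h(Busy) + 0.21·0 + 0.2·h(Idle) + 0.19·h(Overloaded) + 0.21·1
h(Idle) = 0.17·h(Busy) + 0.22·0 + 0.2·h(Idle) + 0.19·h(Overloaded) + 0.22·1
h(Overloaded) = 0.16·h(Busy) + 0.19·0 + 0.19·h(Idle) + 0.22·h(Overloaded) + 0.24·1
Solving: h(Busy) = 0.5115, h(Idle) = 0.5113, h(Overloaded) = 0.5372.
Starting from Overloaded, the probability is 0.5372.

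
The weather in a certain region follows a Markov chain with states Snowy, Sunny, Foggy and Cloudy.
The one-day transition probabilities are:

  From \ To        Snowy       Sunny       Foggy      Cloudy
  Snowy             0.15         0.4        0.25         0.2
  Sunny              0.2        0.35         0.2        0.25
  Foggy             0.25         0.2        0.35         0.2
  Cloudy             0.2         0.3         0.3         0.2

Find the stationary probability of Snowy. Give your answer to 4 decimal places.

0.2035

Let the stationary distribution be π with π = πP and π_1 + π_2 + π_3 + π_4 = 1.
π_1 = 0.15·π_1 + 0.2·π_2 + 0.25·π_3 + 0.2·π_4
π_2 = 0.4·π_1 + 0.35·π_2 + 0.2·π_3 + 0.3·π_4
π_3 = 0.25·π_1 + 0.2·π_2 + 0.35·π_3 + 0.3·π_4
Solving with the normalization constraint gives π = (0.2035, 0.3085, 0.2726, 0.2154).
So the stationary probability of Snowy is 0.2035.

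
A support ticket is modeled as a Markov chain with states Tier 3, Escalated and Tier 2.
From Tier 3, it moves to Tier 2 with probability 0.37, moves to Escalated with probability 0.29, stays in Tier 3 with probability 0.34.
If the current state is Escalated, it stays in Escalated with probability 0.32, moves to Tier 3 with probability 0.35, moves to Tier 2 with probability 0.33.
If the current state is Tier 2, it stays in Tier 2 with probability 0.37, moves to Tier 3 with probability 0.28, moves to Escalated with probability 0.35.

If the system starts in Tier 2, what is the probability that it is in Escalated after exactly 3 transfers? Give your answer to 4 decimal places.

Propagate the distribution vector 3 transfers from Tier 2.
After 0 transfers: (0.0000, 0.0000, 1.0000)
After 1 transfer: (0.2800, 0.3500, 0.3700)
After 2 transfers: (0.3213, 0.3227, 0.3560)
After 3 transfers: (0.3219, 0.3210, 0.3571)
P(in Escalated after 3 transfers) = 0.3210

0.3210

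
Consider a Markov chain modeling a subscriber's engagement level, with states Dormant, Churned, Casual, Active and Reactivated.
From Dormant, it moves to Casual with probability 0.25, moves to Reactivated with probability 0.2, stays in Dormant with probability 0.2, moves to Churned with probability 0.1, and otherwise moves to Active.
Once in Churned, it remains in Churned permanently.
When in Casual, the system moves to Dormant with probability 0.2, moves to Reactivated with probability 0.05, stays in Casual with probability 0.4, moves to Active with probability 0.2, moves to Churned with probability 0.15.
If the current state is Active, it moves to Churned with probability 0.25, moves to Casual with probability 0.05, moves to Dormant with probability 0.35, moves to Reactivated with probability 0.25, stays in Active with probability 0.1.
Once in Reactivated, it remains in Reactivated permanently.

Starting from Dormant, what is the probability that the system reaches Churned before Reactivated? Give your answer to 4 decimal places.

Let h(s) be the probability of absorption at Churned starting from transient state s. Then h(Churned) = 1 and h(Reactivated) = 0. By first-step analysis:
h(Dormant) = 0.2·h(Dormant) + 0.1·1 + 0.25·h(Casual) + 0.25·h(Active) + 0.2·0
h(Casual) = 0.2·h(Dormant) + 0.15·1 + 0.4·h(Casual) + 0.2·h(Active) + 0.05·0
h(Active) = 0.35·h(Dormant) + 0.25·1 + 0.05·h(Casual) + 0.1·h(Active) + 0.25·0
Solving: h(Dormant) = 0.4523, h(Casual) = 0.5624, h(Active) = 0.4849.
Starting from Dormant, the probability is 0.4523.

0.4523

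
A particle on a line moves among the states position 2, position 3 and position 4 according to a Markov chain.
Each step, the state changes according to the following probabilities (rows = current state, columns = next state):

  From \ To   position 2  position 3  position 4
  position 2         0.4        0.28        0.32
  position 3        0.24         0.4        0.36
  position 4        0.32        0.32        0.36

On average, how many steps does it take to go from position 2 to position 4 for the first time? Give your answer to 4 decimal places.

3.0055

Let t(s) be the expected number of steps to first reach position 4 from state s, with t(position 4) = 0. Conditioning on the first step:
t(position 2) = 1 + 0.4·t(position 2) + 0.28·t(position 3)
t(position 3) = 1 + 0.24·t(position 2) + 0.4·t(position 3)
Solving: t(position 2) = 3.0055, t(position 3) = 2.8689.
Expected steps from position 2 to position 4: 3.0055.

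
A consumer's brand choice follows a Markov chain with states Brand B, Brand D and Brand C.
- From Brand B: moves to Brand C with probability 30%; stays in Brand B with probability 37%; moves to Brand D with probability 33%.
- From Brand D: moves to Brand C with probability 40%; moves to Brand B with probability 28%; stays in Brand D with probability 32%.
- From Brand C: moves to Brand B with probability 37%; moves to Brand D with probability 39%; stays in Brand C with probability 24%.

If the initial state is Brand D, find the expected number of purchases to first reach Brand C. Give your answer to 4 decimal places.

Let t(s) be the expected number of purchases to first reach Brand C from state s, with t(Brand C) = 0. Conditioning on the first purchase:
t(Brand B) = 1 + 0.37·t(Brand B) + 0.33·t(Brand D)
t(Brand D) = 1 + 0.28·t(Brand B) + 0.32·t(Brand D)
Solving: t(Brand B) = 3.0060, t(Brand D) = 2.7083.
Expected purchases from Brand D to Brand C: 2.7083.

2.7083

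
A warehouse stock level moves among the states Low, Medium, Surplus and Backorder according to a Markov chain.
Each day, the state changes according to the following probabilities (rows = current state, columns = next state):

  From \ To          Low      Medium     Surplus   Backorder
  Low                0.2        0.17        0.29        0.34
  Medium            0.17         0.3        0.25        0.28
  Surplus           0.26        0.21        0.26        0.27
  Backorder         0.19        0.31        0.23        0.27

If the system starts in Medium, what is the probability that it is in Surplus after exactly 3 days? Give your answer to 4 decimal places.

0.2550

Propagate the distribution vector 3 days from Medium.
After 0 days: (0.0000, 1.0000, 0.0000, 0.0000)
After 1 day: (0.1700, 0.3000, 0.2500, 0.2800)
After 2 days: (0.2032, 0.2582, 0.2537, 0.2849)
After 3 days: (0.2046, 0.2536, 0.2550, 0.2868)
P(in Surplus after 3 days) = 0.2550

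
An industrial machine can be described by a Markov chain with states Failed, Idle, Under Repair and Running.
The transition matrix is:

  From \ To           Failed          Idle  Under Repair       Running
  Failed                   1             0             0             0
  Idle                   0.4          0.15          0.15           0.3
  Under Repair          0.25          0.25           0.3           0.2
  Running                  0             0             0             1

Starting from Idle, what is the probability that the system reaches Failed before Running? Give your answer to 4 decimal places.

0.5695

Let h(s) be the probability of absorption at Failed starting from transient state s. Then h(Failed) = 1 and h(Running) = 0. By first-step analysis:
h(Idle) = 0.4·1 + 0.15·h(Idle) + 0.15·h(Under Repair) + 0.3·0
h(Under Repair) = 0.25·1 + 0.25·h(Idle) + 0.3·h(Under Repair) + 0.2·0
Solving: h(Idle) = 0.5695, h(Under Repair) = 0.5605.
Starting from Idle, the probability is 0.5695.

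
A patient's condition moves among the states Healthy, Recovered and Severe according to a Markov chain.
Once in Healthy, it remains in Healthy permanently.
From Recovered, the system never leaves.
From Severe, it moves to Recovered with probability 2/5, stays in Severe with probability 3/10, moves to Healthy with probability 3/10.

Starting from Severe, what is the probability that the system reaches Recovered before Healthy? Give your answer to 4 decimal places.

0.5714

Let h(s) be the probability of absorption at Recovered starting from transient state s. Then h(Recovered) = 1 and h(Healthy) = 0. By first-step analysis:
h(Severe) = 0.3·0 + 0.4·1 + 0.3·h(Severe)
Solving: h(Severe) = 0.5714.
Starting from Severe, the probability is 0.5714.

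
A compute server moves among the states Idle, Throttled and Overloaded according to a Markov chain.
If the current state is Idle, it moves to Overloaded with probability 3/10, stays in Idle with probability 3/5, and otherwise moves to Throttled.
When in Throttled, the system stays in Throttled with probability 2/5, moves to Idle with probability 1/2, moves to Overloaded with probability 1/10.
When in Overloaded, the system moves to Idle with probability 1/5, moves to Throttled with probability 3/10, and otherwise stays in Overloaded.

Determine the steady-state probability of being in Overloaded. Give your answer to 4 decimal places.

0.3167

Let the stationary distribution be π with π = πP and π_1 + π_2 + π_3 = 1.
π_1 = 0.6·π_1 + 0.5·π_2 + 0.2·π_3
π_2 = 0.1·π_1 + 0.4·π_2 + 0.3·π_3
Solving with the normalization constraint gives π = (0.4500, 0.2333, 0.3167).
So the stationary probability of Overloaded is 0.3167.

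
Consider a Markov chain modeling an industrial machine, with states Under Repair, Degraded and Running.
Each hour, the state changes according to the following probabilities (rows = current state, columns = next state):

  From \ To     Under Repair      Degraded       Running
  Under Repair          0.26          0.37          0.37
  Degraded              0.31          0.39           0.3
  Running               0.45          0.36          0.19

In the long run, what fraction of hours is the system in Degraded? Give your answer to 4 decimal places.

0.3746

Let the stationary distribution be π with π = πP and π_1 + π_2 + π_3 = 1.
π_1 = 0.26·π_1 + 0.31·π_2 + 0.45·π_3
π_2 = 0.37·π_1 + 0.39·π_2 + 0.36·π_3
Solving with the normalization constraint gives π = (0.3341, 0.3746, 0.2913).
So the stationary probability of Degraded is 0.3746.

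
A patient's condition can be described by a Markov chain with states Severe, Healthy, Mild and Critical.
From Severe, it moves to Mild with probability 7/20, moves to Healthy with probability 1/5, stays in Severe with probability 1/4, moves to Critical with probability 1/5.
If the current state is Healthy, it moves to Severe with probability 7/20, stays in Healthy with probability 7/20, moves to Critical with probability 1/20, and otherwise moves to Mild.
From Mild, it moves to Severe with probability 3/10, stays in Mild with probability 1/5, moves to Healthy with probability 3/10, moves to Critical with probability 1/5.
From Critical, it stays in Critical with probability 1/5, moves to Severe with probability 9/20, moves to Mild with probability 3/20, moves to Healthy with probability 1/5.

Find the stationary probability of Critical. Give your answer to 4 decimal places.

0.1602

Let the stationary distribution be π with π = πP and π_1 + π_2 + π_3 + π_4 = 1.
π_1 = 0.25·π_1 + 0.35·π_2 + 0.3·π_3 + 0.45·π_4
π_2 = 0.2·π_1 + 0.35·π_2 + 0.3·π_3 + 0.2·π_4
π_3 = 0.35·π_1 + 0.25·π_2 + 0.2·π_3 + 0.15·π_4
Solving with the normalization constraint gives π = (0.3212, 0.2651, 0.2534, 0.1602).
So the stationary probability of Critical is 0.1602.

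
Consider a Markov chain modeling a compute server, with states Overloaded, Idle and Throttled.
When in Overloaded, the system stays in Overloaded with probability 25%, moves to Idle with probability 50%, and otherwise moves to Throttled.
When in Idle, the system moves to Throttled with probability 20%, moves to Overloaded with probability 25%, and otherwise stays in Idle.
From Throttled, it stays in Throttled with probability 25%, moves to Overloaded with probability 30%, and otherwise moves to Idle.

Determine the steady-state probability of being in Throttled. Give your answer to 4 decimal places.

Let the stationary distribution be π with π = πP and π_1 + π_2 + π_3 = 1.
π_1 = 0.25·π_1 + 0.25·π_2 + 0.3·π_3
π_2 = 0.5·π_1 + 0.55·π_2 + 0.45·π_3
Solving with the normalization constraint gives π = (0.2612, 0.5145, 0.2243).
So the stationary probability of Throttled is 0.2243.

0.2243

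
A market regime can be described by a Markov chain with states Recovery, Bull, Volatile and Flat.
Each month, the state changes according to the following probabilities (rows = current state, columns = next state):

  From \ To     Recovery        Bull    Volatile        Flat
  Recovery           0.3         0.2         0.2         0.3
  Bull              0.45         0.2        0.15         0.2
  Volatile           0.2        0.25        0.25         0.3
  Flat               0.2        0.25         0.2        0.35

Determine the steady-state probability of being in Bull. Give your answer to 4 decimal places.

0.2245

Let the stationary distribution be π with π = πP and π_1 + π_2 + π_3 + π_4 = 1.
π_1 = 0.3·π_1 + 0.45·π_2 + 0.2·π_3 + 0.2·π_4
π_2 = 0.2·π_1 + 0.2·π_2 + 0.25·π_3 + 0.25·π_4
π_3 = 0.2·π_1 + 0.15·π_2 + 0.25·π_3 + 0.2·π_4
Solving with the normalization constraint gives π = (0.2846, 0.2245, 0.1987, 0.2922).
So the stationary probability of Bull is 0.2245.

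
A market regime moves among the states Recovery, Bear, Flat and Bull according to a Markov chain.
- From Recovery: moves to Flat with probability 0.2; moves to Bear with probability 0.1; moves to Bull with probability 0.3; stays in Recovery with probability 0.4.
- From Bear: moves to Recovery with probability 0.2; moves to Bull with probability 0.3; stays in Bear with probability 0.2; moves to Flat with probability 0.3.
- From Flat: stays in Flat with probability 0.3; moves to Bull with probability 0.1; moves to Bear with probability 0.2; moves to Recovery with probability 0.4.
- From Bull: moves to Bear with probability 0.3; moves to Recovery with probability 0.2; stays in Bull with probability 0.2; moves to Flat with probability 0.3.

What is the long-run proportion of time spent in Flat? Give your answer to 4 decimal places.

Let the stationary distribution be π with π = πP and π_1 + π_2 + π_3 + π_4 = 1.
π_1 = 0.4·π_1 + 0.2·π_2 + 0.4·π_3 + 0.2·π_4
π_2 = 0.1·π_1 + 0.2·π_2 + 0.2·π_3 + 0.3·π_4
π_3 = 0.2·π_1 + 0.3·π_2 + 0.3·π_3 + 0.3·π_4
Solving with the normalization constraint gives π = (0.3171, 0.1907, 0.2683, 0.2239).
So the stationary probability of Flat is 0.2683.

0.2683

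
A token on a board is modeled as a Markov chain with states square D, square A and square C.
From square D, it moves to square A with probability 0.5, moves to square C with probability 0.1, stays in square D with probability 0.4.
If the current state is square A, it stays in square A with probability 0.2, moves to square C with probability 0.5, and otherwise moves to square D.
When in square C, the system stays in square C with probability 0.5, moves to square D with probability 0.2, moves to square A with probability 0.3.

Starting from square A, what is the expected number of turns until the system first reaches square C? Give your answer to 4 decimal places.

Let t(s) be the expected number of turns to first reach square C from state s, with t(square C) = 0. Conditioning on the first turn:
t(square D) = 1 + 0.4·t(square D) + 0.5·t(square A)
t(square A) = 1 + 0.3·t(square D) + 0.2·t(square A)
Solving: t(square D) = 3.9394, t(square A) = 2.7273.
Expected turns from square A to square C: 2.7273.

2.7273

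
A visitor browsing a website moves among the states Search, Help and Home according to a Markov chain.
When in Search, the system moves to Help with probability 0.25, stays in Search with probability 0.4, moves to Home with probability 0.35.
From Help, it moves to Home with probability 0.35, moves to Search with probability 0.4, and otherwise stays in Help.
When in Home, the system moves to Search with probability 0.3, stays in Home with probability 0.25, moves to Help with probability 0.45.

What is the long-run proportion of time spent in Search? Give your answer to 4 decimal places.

0.3682

Let the stationary distribution be π with π = πP and π_1 + π_2 + π_3 = 1.
π_1 = 0.4·π_1 + 0.4·π_2 + 0.3·π_3
π_2 = 0.25·π_1 + 0.25·π_2 + 0.45·π_3
Solving with the normalization constraint gives π = (0.3682, 0.3136, 0.3182).
So the stationary probability of Search is 0.3682.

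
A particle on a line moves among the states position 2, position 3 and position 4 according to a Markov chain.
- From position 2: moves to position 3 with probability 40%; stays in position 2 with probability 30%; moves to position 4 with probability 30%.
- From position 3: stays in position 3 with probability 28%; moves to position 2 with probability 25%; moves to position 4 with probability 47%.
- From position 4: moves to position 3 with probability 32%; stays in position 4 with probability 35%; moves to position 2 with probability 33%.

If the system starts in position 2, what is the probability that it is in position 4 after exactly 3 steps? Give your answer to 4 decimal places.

0.3749

Propagate the distribution vector 3 steps from position 2.
After 0 steps: (1.0000, 0.0000, 0.0000)
After 1 step: (0.3000, 0.4000, 0.3000)
After 2 steps: (0.2890, 0.3280, 0.3830)
After 3 steps: (0.2951, 0.3300, 0.3749)
P(in position 4 after 3 steps) = 0.3749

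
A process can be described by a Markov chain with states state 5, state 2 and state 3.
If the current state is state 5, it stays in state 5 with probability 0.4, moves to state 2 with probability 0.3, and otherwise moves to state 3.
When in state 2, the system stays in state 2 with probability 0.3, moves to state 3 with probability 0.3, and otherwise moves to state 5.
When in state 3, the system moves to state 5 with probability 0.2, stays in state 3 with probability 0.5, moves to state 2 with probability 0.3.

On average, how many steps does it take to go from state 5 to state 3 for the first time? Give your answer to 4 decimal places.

3.3333

Let t(s) be the expected number of steps to first reach state 3 from state s, with t(state 3) = 0. Conditioning on the first step:
t(state 5) = 1 + 0.4·t(state 5) + 0.3·t(state 2)
t(state 2) = 1 + 0.4·t(state 5) + 0.3·t(state 2)
Solving: t(state 5) = 3.3333, t(state 2) = 3.3333.
Expected steps from state 5 to state 3: 3.3333.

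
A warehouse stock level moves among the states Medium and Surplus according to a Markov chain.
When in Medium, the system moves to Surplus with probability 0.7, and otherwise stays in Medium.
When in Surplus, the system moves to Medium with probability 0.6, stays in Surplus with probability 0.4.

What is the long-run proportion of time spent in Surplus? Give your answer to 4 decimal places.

Let the stationary distribution be π with π = πP and π_1 + π_2 = 1.
π_1 = 0.3·π_1 + 0.6·π_2
Solving with the normalization constraint gives π = (0.4615, 0.5385).
So the stationary probability of Surplus is 0.5385.

0.5385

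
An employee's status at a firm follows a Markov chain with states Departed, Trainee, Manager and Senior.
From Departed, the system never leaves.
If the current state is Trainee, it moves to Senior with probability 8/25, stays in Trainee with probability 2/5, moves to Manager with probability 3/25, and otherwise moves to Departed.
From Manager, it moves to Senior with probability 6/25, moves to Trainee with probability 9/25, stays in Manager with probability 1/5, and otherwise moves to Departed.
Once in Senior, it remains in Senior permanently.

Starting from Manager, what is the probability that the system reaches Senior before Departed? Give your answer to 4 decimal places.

0.5934

Let h(s) be the probability of absorption at Senior starting from transient state s. Then h(Senior) = 1 and h(Departed) = 0. By first-step analysis:
h(Trainee) = 0.16·0 + 0.4·h(Trainee) + 0.12·h(Manager) + 0.32·1
h(Manager) = 0.2·0 + 0.36·h(Trainee) + 0.2·h(Manager) + 0.24·1
Solving: h(Trainee) = 0.6520, h(Manager) = 0.5934.
Starting from Manager, the probability is 0.5934.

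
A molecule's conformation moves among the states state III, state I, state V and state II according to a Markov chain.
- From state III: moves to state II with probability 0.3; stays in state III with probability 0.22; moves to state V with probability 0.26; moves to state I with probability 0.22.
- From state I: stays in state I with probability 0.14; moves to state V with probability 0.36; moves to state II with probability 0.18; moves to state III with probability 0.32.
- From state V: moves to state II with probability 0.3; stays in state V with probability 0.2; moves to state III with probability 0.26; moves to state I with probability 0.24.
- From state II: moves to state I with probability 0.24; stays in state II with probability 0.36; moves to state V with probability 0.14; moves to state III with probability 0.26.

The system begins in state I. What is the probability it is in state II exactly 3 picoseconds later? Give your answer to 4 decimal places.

0.2913

Propagate the distribution vector 3 picoseconds from state I.
After 0 picoseconds: (0.0000, 1.0000, 0.0000, 0.0000)
After 1 picosecond: (0.3200, 0.1400, 0.3600, 0.1800)
After 2 picoseconds: (0.2556, 0.2196, 0.2308, 0.2940)
After 3 picoseconds: (0.2630, 0.2129, 0.2328, 0.2913)
P(in state II after 3 picoseconds) = 0.2913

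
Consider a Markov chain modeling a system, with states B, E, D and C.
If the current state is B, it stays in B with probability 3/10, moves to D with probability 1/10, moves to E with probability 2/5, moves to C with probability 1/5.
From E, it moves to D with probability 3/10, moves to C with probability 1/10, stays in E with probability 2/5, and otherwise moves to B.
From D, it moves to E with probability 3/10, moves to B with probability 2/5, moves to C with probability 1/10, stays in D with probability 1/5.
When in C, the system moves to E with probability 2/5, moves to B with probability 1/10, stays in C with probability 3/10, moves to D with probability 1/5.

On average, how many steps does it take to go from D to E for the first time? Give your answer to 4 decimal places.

2.8707

Let t(s) be the expected number of steps to first reach E from state s, with t(E) = 0. Conditioning on the first step:
t(B) = 1 + 0.3·t(B) + 0.1·t(D) + 0.2·t(C)
t(D) = 1 + 0.4·t(B) + 0.2·t(D) + 0.1·t(C)
t(C) = 1 + 0.1·t(B) + 0.2·t(D) + 0.3·t(C)
Solving: t(B) = 2.5868, t(D) = 2.8707, t(C) = 2.6183.
Expected steps from D to E: 2.8707.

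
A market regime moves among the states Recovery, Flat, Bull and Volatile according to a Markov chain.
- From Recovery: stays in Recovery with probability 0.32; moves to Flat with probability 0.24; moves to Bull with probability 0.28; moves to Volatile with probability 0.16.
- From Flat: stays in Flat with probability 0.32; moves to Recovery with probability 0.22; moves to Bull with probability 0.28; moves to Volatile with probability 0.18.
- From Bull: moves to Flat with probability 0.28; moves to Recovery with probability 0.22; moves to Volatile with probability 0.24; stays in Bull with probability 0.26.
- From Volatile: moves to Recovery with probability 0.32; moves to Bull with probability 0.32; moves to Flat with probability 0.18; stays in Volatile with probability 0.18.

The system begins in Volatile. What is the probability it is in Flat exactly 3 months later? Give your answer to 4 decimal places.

Propagate the distribution vector 3 months from Volatile.
After 0 months: (0.0000, 0.0000, 0.0000, 1.0000)
After 1 month: (0.3200, 0.1800, 0.3200, 0.1800)
After 2 months: (0.2700, 0.2564, 0.2808, 0.1928)
After 3 months: (0.2663, 0.2602, 0.2821, 0.1914)
P(in Flat after 3 months) = 0.2602

0.2602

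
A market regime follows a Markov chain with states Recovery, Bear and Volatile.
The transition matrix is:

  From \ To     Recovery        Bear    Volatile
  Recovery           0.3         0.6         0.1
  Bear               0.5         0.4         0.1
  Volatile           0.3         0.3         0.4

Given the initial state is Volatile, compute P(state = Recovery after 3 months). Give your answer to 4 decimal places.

0.3840

Propagate the distribution vector 3 months from Volatile.
After 0 months: (0.0000, 0.0000, 1.0000)
After 1 month: (0.3000, 0.3000, 0.4000)
After 2 months: (0.3600, 0.4200, 0.2200)
After 3 months: (0.3840, 0.4500, 0.1660)
P(in Recovery after 3 months) = 0.3840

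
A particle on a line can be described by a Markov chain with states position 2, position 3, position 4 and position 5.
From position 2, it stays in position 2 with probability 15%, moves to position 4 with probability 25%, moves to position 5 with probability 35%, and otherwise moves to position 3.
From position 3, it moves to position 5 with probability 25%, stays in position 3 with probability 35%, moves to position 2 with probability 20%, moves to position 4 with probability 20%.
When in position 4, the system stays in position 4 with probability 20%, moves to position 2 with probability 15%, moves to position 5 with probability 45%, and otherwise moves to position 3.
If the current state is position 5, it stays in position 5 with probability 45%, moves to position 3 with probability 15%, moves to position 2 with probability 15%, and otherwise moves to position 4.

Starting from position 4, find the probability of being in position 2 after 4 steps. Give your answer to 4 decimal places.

Propagate the distribution vector 4 steps from position 4.
After 0 steps: (0.0000, 0.0000, 1.0000, 0.0000)
After 1 step: (0.1500, 0.2000, 0.2000, 0.4500)
After 2 steps: (0.1600, 0.2150, 0.2300, 0.3950)
After 3 steps: (0.1608, 0.2205, 0.2278, 0.3910)
After 4 steps: (0.1610, 0.2216, 0.2276, 0.3898)
P(in position 2 after 4 steps) = 0.1610

0.1610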